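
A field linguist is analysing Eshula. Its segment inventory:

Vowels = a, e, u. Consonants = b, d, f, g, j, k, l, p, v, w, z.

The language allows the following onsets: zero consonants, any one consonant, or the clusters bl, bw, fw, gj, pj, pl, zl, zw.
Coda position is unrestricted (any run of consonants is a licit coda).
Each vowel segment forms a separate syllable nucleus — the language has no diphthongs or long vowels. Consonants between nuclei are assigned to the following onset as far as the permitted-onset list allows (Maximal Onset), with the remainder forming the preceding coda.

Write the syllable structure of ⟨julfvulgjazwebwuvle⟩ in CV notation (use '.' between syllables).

CVCC.CVC.CCV.CCV.CCVC.CV

Vowels present: u, u, a, e, u, e; each is a nucleus, giving 6 syllables.
σ1/σ2 boundary: /lfv/ — longest licit onset from the right is /v/, leaving /lf/ as coda.
σ2/σ3 boundary: /lgj/ — longest licit onset from the right is /gj/, leaving /l/ as coda.
σ3/σ4 boundary: /zw/ — entire cluster is a permitted onset → onset /zw/, coda ∅.
σ4/σ5 boundary: cluster /bw/ — /bw/ is itself a permitted onset, so the whole cluster goes right; preceding coda = ∅.
σ5/σ6 boundary: /vl/ — longest licit onset from the right is /l/, leaving /v/ as coda.
Putting it together: julf.vul.gja.zwe.bwuv.le.
Mapping each syllable to C/V: /julf/ → CVCC, /vul/ → CVC, /gja/ → CCV, /zwe/ → CCV, /bwuv/ → CCVC, /le/ → CV.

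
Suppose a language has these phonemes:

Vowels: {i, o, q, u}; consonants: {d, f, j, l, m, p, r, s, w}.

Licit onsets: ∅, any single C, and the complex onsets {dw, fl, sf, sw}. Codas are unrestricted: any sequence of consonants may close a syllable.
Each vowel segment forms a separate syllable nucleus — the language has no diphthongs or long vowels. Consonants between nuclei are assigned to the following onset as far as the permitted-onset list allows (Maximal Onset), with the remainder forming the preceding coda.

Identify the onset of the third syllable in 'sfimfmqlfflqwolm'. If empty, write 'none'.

fl

Nuclei (vowels): i, q, q, o → 4 syllables.
V1 /i/ – V2 /q/: cluster /mfm/ — the longest permitted-onset suffix is /m/; onset = /m/, preceding coda = /mf/.
V2 /q/ – V3 /q/: /lffl/ — longest licit onset from the right is /fl/, leaving /lf/ as coda.
V3 /q/ – V4 /o/: /w/ → onset of the next syllable (single consonants are always licit onsets).
Result: sfimf.mqlf.flq.wolm.
Syllable 3 is /flq/: onset /fl/, nucleus /q/, coda ∅.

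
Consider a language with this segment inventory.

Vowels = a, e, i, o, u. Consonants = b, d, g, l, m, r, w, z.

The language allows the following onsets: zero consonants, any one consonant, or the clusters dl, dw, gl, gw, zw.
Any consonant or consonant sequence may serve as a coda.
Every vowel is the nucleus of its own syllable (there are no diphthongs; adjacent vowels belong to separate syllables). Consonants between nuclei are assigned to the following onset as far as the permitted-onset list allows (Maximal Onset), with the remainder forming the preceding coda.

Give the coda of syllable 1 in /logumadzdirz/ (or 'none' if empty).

The vowels are o, u, a, i — 4 nuclei, so 4 syllables.
/o…u/ gap (V1→V2): /g/ → onset of the next syllable (single consonants are always licit onsets).
/u…a/ gap (V2→V3): /m/ is a single consonant, so it becomes the next onset.
/a…i/ gap (V3→V4): /dzd/ splits as /dz/ + /d/ (/d/ is the longest suffix that is a licit onset).
So the parse is lo.gu.madz.dirz.
Syllable 1 is /lo/: onset /l/, nucleus /o/, coda ∅.

none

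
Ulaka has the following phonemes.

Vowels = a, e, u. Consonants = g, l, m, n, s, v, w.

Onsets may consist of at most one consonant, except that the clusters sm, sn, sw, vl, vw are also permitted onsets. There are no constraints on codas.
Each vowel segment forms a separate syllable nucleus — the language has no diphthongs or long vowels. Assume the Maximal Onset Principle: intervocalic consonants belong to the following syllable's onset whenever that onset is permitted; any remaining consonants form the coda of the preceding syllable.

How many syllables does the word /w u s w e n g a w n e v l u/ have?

Vowels present: u, e, a, e, u; each is a nucleus, giving 5 syllables.

5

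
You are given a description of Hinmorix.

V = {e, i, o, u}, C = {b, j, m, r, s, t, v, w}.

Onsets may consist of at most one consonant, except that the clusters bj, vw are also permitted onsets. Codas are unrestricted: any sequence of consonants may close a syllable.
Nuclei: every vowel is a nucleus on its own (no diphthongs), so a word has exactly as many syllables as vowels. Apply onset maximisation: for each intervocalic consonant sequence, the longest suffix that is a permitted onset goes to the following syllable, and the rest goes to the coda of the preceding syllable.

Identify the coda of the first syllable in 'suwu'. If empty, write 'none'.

Nuclei (vowels): u, u → 2 syllables.
σ1/σ2 boundary: just /w/ — single C goes to the following onset.
Syllabification: su.wu.
Syllable 1 is /su/: onset /s/, nucleus /u/, coda ∅.

none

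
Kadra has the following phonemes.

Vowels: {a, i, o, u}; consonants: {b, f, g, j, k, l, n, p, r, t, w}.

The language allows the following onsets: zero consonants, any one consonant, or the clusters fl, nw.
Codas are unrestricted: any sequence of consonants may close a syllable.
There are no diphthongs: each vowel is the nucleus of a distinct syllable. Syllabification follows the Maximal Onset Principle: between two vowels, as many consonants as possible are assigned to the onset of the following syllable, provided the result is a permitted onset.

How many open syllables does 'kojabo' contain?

3

The vowels are o, a, o — 3 nuclei, so 3 syllables.
Between /o/ (V1) and /a/ (V2): /j/ is a single consonant, so it becomes the next onset.
Between /a/ (V2) and /o/ (V3): /b/ is a single consonant, so it becomes the next onset.
Putting it together: ko.ja.bo.
Classifying each syllable: /ko/ (open), /ja/ (open), /bo/ (open).
Open syllables: 3.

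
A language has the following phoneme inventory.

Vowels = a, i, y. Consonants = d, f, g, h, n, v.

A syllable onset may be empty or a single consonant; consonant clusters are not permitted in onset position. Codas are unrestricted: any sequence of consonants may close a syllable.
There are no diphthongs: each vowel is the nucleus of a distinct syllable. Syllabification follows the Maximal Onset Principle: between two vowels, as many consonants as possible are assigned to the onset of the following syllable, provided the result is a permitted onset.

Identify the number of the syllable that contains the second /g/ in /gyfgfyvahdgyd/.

Nuclei (vowels): y, y, a, y → 4 syllables.
Between /y/ (V1) and /y/ (V2): /fgf/ — longest licit onset from the right is /f/, leaving /fg/ as coda.
Between /y/ (V2) and /a/ (V3): just /v/ — single C goes to the following onset.
Between /a/ (V3) and /y/ (V4): cluster /hdg/ — the longest permitted-onset suffix is /g/; onset = /g/, preceding coda = /hd/.
Putting it together: gyfg.fy.vahd.gyd.
The second /g/ is in the coda of syllable 1 (/gyfg/).

1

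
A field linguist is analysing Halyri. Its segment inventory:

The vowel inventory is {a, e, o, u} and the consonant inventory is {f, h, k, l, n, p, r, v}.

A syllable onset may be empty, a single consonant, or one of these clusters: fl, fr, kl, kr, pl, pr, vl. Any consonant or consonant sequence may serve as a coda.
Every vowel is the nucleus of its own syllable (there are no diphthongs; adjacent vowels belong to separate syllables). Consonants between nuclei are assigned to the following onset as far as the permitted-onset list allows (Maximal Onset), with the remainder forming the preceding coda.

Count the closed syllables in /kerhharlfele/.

Vowels present: e, a, e, e; each is a nucleus, giving 4 syllables.
Between /e/ (V1) and /a/ (V2): /rhh/ splits as /rh/ + /h/ (/h/ is the longest suffix that is a licit onset).
Between /a/ (V2) and /e/ (V3): /rlf/ splits as /rl/ + /f/ (/f/ is the longest suffix that is a licit onset).
Between /e/ (V3) and /e/ (V4): /l/ → onset of the next syllable (single consonants are always licit onsets).
Putting it together: kerh.harl.fe.le.
Classifying each syllable: /kerh/ (closed), /harl/ (closed), /fe/ (open), /le/ (open).
Closed syllables: 2.

2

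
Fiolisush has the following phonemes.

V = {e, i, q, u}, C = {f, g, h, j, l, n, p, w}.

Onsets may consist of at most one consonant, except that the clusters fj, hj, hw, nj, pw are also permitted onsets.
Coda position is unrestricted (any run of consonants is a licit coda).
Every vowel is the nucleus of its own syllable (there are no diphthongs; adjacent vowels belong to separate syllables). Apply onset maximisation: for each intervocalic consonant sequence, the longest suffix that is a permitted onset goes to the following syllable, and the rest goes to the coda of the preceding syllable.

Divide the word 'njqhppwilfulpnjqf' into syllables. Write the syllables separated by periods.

The vowels are q, i, u, q — 4 nuclei, so 4 syllables.
σ1/σ2 boundary: /hppw/ splits as /hp/ + /pw/ (/pw/ is the longest suffix that is a licit onset).
σ2/σ3 boundary: /lf/ — longest licit onset from the right is /f/, leaving /l/ as coda.
σ3/σ4 boundary: /lpnj/ splits as /lp/ + /nj/ (/nj/ is the longest suffix that is a licit onset).

njqhp.pwil.fulp.njqf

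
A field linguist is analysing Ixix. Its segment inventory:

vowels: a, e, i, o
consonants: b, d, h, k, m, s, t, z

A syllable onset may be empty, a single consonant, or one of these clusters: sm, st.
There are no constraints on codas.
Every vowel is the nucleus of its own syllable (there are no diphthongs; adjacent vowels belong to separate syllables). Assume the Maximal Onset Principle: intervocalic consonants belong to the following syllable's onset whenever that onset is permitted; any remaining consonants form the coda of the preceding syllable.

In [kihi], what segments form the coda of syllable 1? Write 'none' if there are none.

Nuclei (vowels): i, i → 2 syllables.
V1 /i/ – V2 /i/: just /h/ — single C goes to the following onset.
Syllabification: ki.hi.
Syllable 1 is /ki/: onset /k/, nucleus /i/, coda ∅.

none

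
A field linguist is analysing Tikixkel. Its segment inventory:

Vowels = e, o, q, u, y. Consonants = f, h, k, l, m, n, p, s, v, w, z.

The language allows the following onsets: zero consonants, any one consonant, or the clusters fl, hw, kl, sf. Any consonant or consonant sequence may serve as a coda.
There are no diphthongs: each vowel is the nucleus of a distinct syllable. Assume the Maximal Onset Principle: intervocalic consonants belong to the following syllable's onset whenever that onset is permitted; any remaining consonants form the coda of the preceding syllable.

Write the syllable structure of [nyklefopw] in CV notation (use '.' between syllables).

Vowels present: y, e, o; each is a nucleus, giving 3 syllables.
σ1/σ2 boundary: /kl/ is a licit onset in full, so it all attaches to the next syllable.
σ2/σ3 boundary: /f/ → onset of the next syllable (single consonants are always licit onsets).
Result: ny.kle.fopw.
Mapping each syllable to C/V: /ny/ → CV, /kle/ → CCV, /fopw/ → CVCC.

CV.CCV.CVCC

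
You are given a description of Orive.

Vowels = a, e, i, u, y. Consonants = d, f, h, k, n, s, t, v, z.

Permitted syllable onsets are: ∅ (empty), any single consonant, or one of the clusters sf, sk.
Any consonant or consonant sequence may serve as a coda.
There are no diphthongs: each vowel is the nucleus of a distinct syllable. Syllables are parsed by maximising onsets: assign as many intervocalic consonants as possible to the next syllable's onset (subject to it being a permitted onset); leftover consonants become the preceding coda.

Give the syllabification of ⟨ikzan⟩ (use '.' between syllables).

The vowels are i, a — 2 nuclei, so 2 syllables.
σ1/σ2 boundary: /kz/ — longest licit onset from the right is /z/, leaving /k/ as coda.

ik.zan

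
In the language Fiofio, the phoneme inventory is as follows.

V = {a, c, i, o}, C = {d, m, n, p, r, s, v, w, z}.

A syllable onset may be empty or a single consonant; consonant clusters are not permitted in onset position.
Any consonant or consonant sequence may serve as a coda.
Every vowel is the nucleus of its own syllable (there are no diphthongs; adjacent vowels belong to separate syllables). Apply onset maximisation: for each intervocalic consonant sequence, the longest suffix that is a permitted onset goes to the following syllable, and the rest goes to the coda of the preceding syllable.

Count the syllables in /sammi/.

Nuclei (vowels): a, i → 2 syllables.

2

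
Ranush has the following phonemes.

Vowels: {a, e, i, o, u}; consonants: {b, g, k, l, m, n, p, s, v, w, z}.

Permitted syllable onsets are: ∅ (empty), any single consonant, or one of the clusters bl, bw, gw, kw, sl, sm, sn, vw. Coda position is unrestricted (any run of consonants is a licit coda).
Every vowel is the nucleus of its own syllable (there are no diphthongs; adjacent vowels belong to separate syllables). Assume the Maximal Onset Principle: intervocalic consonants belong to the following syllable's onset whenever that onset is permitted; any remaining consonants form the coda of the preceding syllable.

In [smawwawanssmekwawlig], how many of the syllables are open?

2

The vowels are a, a, a, e, a, i — 6 nuclei, so 6 syllables.
/a…a/ gap (V1→V2): /ww/ splits as /w/ + /w/ (/w/ is the longest suffix that is a licit onset).
/a…a/ gap (V2→V3): /w/ is a single consonant, so it becomes the next onset.
/a…e/ gap (V3→V4): /nssm/ — longest licit onset from the right is /sm/, leaving /ns/ as coda.
/e…a/ gap (V4→V5): cluster /kw/ — /kw/ is itself a permitted onset, so the whole cluster goes right; preceding coda = ∅.
/a…i/ gap (V5→V6): /wl/ splits as /w/ + /l/ (/l/ is the longest suffix that is a licit onset).
Result: smaw.wa.wans.sme.kwaw.lig.
Classifying each syllable: /smaw/ (closed), /wa/ (open), /wans/ (closed), /sme/ (open), /kwaw/ (closed), /lig/ (closed).
Open syllables: 2.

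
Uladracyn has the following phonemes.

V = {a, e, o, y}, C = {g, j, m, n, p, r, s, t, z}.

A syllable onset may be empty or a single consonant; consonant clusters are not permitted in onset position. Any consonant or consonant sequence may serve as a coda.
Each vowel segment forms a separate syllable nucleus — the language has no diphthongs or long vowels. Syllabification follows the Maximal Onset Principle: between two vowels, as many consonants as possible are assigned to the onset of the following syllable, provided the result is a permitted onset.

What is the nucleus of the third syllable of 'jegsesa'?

a

Nuclei (vowels): e, e, a → 3 syllables.
The third nucleus (vowel 3 from the left) is /a/.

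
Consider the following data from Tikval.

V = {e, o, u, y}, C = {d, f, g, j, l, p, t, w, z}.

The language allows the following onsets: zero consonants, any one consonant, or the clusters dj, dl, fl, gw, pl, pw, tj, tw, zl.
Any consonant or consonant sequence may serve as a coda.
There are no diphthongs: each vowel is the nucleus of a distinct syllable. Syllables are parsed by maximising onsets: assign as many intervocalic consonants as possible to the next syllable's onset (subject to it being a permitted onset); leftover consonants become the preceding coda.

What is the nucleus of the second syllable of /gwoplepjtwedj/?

Vowels present: o, e, e; each is a nucleus, giving 3 syllables.
The second nucleus (vowel 2 from the left) is /e/.

e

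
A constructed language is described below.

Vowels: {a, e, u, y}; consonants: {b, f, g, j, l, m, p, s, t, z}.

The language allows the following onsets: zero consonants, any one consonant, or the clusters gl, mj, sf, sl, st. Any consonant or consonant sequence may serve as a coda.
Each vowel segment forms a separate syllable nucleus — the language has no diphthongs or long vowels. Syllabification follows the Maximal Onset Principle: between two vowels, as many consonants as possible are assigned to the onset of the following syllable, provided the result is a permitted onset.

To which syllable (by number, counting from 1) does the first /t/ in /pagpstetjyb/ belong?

2

Nuclei (vowels): a, e, y → 3 syllables.
Between /a/ (V1) and /e/ (V2): cluster /gpst/ — the longest permitted-onset suffix is /st/; onset = /st/, preceding coda = /gp/.
Between /e/ (V2) and /y/ (V3): cluster /tj/ — the longest permitted-onset suffix is /j/; onset = /j/, preceding coda = /t/.
Syllabification: pagp.stet.jyb.
The first /t/ is in the onset of syllable 2 (/stet/).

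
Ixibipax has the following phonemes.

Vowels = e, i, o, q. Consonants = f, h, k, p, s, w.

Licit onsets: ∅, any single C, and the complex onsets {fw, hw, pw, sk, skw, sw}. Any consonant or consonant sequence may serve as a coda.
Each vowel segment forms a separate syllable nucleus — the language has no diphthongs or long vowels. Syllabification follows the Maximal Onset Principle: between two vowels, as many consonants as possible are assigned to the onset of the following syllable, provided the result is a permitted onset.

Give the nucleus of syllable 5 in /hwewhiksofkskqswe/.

e

Nuclei (vowels): e, i, o, q, e → 5 syllables.
The fifth nucleus (vowel 5 from the left) is /e/.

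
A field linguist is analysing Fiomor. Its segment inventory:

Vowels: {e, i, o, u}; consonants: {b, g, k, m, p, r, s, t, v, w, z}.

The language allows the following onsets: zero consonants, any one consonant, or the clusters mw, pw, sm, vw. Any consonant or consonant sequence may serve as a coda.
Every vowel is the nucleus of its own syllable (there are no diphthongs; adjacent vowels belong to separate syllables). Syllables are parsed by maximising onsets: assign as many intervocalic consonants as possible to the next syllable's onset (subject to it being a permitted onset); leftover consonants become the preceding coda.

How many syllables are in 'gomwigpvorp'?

3

Vowels present: o, i, o; each is a nucleus, giving 3 syllables.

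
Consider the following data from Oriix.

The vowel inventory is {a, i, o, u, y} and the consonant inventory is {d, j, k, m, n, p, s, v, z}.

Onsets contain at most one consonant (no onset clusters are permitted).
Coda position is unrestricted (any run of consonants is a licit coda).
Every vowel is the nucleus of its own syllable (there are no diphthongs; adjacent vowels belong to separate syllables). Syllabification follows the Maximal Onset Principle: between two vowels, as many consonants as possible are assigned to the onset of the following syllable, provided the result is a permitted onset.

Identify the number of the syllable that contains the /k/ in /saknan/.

Nuclei (vowels): a, a → 2 syllables.
/a…a/ gap (V1→V2): cluster /kn/ — the longest permitted-onset suffix is /n/; onset = /n/, preceding coda = /k/.
So the parse is sak.nan.
The /k/ is in the coda of syllable 1 (/sak/).

1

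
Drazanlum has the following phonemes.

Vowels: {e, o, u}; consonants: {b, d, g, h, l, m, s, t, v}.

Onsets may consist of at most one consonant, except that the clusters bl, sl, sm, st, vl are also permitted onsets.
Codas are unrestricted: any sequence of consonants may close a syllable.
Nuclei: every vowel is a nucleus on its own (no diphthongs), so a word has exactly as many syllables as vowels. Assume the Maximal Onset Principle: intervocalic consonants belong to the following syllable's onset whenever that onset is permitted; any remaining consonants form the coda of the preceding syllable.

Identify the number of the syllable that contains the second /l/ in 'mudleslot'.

Nuclei (vowels): u, e, o → 3 syllables.
Between /u/ (V1) and /e/ (V2): /dl/; trying suffixes from longest down, /l/ is the first permitted one, so coda /d/ | onset /l/.
Between /e/ (V2) and /o/ (V3): /sl/ is a licit onset in full, so it all attaches to the next syllable.
So the parse is mud.le.slot.
The second /l/ is in the onset of syllable 3 (/slot/).

3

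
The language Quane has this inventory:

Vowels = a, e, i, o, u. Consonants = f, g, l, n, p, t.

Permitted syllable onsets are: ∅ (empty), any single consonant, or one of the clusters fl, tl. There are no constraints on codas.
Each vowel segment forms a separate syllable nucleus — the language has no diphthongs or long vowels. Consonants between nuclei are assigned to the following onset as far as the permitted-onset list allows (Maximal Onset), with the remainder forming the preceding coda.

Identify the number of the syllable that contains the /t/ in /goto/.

2

Nuclei (vowels): o, o → 2 syllables.
V1 /o/ – V2 /o/: /t/ → onset of the next syllable (single consonants are always licit onsets).
Result: go.to.
The /t/ is in the onset of syllable 2 (/to/).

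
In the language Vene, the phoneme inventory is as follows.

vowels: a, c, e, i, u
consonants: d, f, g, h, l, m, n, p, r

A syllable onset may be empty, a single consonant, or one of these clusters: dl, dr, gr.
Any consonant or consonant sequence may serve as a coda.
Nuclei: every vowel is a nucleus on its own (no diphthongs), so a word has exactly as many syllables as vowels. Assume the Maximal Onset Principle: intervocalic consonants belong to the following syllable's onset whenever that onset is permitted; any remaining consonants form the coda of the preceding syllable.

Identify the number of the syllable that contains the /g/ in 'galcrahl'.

Nuclei (vowels): a, c, a → 3 syllables.
/a…c/ gap (V1→V2): /l/ → onset of the next syllable (single consonants are always licit onsets).
/c…a/ gap (V2→V3): /r/ is a single consonant, so it becomes the next onset.
So the parse is ga.lc.rahl.
The /g/ is in the onset of syllable 1 (/ga/).

1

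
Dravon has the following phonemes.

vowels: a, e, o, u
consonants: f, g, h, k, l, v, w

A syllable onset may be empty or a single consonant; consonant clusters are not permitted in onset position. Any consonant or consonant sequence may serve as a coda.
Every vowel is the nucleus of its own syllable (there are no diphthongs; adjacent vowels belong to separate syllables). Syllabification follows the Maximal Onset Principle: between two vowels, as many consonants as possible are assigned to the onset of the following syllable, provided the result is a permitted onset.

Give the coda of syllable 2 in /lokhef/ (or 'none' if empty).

f

Nuclei (vowels): o, e → 2 syllables.
V1 /o/ – V2 /e/: /kh/; trying suffixes from longest down, /h/ is the first permitted one, so coda /k/ | onset /h/.
Putting it together: lok.hef.
Syllable 2 is /hef/: onset /h/, nucleus /e/, coda /f/.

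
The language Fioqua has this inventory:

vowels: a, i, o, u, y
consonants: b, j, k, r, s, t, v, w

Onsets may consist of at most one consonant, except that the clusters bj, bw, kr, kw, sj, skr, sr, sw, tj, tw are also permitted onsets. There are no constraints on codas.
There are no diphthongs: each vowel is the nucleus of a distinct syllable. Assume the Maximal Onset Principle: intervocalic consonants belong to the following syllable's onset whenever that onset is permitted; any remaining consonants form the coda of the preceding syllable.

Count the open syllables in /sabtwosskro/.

1

Vowels present: a, o, o; each is a nucleus, giving 3 syllables.
/a…o/ gap (V1→V2): /btw/; trying suffixes from longest down, /tw/ is the first permitted one, so coda /b/ | onset /tw/.
/o…o/ gap (V2→V3): /sskr/ splits as /s/ + /skr/ (/skr/ is the longest suffix that is a licit onset).
So the parse is sab.twos.skro.
Classifying each syllable: /sab/ (closed), /twos/ (closed), /skro/ (open).
Open syllables: 1.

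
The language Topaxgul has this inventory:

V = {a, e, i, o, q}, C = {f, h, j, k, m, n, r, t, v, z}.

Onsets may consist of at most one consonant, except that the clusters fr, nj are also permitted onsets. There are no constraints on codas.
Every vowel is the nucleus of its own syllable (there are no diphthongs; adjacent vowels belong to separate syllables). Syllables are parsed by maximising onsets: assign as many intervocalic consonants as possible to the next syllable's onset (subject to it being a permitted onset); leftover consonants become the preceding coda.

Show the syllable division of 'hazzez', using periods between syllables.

haz.zez

The vowels are a, e — 2 nuclei, so 2 syllables.
/a…e/ gap (V1→V2): cluster /zz/ — the longest permitted-onset suffix is /z/; onset = /z/, preceding coda = /z/.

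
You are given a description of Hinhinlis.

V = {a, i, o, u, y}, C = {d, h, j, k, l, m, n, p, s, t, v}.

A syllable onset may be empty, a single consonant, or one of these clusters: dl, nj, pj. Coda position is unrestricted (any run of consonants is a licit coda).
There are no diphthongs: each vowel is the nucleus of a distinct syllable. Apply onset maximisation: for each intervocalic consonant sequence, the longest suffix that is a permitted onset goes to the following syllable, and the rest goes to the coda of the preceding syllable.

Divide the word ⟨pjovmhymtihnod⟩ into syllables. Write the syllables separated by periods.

Nuclei (vowels): o, y, i, o → 4 syllables.
Between /o/ (V1) and /y/ (V2): cluster /vmh/ — the longest permitted-onset suffix is /h/; onset = /h/, preceding coda = /vm/.
Between /y/ (V2) and /i/ (V3): /mt/ splits as /m/ + /t/ (/t/ is the longest suffix that is a licit onset).
Between /i/ (V3) and /o/ (V4): cluster /hn/ — the longest permitted-onset suffix is /n/; onset = /n/, preceding coda = /h/.

pjovm.hym.tih.nod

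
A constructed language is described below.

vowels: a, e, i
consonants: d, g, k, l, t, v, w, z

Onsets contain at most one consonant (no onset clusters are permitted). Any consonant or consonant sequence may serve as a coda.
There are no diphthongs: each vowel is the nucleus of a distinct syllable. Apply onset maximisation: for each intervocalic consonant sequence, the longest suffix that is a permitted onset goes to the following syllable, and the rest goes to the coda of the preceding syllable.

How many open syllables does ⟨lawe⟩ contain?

Vowels present: a, e; each is a nucleus, giving 2 syllables.
V1 /a/ – V2 /e/: /w/ → onset of the next syllable (single consonants are always licit onsets).
So the parse is la.we.
Classifying each syllable: /la/ (open), /we/ (open).
Open syllables: 2.

2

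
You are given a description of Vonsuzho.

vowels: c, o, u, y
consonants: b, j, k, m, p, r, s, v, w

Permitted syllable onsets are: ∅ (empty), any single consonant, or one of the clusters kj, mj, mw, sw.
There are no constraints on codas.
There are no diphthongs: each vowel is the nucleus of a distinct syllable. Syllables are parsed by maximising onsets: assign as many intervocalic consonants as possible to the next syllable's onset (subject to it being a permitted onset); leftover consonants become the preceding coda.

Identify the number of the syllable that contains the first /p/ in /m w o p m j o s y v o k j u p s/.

1

Nuclei (vowels): o, o, y, o, u → 5 syllables.
Between /o/ (V1) and /o/ (V2): /pmj/ — longest licit onset from the right is /mj/, leaving /p/ as coda.
Between /o/ (V2) and /y/ (V3): /s/ → onset of the next syllable (single consonants are always licit onsets).
Between /y/ (V3) and /o/ (V4): /v/ is a single consonant, so it becomes the next onset.
Between /o/ (V4) and /u/ (V5): /kj/ — entire cluster is a permitted onset → onset /kj/, coda ∅.
Result: mwop.mjo.sy.vo.kjups.
The first /p/ is in the coda of syllable 1 (/mwop/).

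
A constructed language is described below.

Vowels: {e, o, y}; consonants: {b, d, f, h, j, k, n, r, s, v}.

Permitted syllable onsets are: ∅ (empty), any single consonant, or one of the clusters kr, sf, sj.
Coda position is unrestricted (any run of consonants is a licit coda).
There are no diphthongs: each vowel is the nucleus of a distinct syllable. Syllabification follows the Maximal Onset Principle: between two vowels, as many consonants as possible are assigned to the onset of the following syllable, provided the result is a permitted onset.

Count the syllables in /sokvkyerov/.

4

Vowels present: o, y, e, o; each is a nucleus, giving 4 syllables.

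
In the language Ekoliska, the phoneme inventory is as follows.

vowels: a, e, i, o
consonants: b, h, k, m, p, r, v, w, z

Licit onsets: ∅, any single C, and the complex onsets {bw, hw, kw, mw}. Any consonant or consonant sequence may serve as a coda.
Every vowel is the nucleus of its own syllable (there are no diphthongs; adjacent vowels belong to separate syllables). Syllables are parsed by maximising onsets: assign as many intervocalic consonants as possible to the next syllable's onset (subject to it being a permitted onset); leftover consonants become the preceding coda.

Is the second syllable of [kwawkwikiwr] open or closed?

Vowels present: a, i, i; each is a nucleus, giving 3 syllables.
V1 /a/ – V2 /i/: /wkw/; trying suffixes from longest down, /kw/ is the first permitted one, so coda /w/ | onset /kw/.
V2 /i/ – V3 /i/: /k/ → onset of the next syllable (single consonants are always licit onsets).
Syllabification: kwaw.kwi.kiwr.
Syllable 2 is /kwi/; it ends in its nucleus with no coda, so it is open.

open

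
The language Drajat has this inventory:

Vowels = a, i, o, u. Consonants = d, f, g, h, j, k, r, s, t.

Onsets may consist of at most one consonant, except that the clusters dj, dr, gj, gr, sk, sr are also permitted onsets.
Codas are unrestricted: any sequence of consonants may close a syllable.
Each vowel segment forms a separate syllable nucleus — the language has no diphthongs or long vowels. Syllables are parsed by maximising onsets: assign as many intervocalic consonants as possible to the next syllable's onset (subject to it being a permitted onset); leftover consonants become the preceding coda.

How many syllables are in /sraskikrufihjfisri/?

Vowels present: a, i, u, i, i, i; each is a nucleus, giving 6 syllables.

6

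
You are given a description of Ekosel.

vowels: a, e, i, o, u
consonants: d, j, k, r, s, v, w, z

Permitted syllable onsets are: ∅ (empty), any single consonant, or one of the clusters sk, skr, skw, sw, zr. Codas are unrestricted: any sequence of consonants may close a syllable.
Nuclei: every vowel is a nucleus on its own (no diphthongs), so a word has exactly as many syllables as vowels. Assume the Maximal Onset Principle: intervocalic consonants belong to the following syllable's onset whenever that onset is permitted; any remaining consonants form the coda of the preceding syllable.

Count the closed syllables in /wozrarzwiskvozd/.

Vowels present: o, a, i, o; each is a nucleus, giving 4 syllables.
/o…a/ gap (V1→V2): cluster /zr/ — /zr/ is itself a permitted onset, so the whole cluster goes right; preceding coda = ∅.
/a…i/ gap (V2→V3): cluster /rzw/ — the longest permitted-onset suffix is /w/; onset = /w/, preceding coda = /rz/.
/i…o/ gap (V3→V4): /skv/; trying suffixes from longest down, /v/ is the first permitted one, so coda /sk/ | onset /v/.
Result: wo.zrarz.wisk.vozd.
Classifying each syllable: /wo/ (open), /zrarz/ (closed), /wisk/ (closed), /vozd/ (closed).
Closed syllables: 3.

3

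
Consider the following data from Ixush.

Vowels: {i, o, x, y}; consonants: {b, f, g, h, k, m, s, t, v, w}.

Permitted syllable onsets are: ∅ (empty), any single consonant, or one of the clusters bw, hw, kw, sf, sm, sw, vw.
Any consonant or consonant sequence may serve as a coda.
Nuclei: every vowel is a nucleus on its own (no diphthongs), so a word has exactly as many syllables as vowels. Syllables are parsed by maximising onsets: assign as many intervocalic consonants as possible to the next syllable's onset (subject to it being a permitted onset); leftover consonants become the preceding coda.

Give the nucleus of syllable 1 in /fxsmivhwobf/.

Vowels present: x, i, o; each is a nucleus, giving 3 syllables.
The first nucleus (vowel 1 from the left) is /x/.

x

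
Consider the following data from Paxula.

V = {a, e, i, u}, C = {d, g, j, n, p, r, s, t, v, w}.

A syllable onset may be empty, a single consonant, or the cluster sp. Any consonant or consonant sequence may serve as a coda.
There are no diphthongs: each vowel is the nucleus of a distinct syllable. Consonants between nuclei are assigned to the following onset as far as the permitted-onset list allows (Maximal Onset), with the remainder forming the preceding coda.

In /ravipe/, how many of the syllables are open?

3

Vowels present: a, i, e; each is a nucleus, giving 3 syllables.
Between /a/ (V1) and /i/ (V2): /v/ → onset of the next syllable (single consonants are always licit onsets).
Between /i/ (V2) and /e/ (V3): /p/ is a single consonant, so it becomes the next onset.
So the parse is ra.vi.pe.
Classifying each syllable: /ra/ (open), /vi/ (open), /pe/ (open).
Open syllables: 3.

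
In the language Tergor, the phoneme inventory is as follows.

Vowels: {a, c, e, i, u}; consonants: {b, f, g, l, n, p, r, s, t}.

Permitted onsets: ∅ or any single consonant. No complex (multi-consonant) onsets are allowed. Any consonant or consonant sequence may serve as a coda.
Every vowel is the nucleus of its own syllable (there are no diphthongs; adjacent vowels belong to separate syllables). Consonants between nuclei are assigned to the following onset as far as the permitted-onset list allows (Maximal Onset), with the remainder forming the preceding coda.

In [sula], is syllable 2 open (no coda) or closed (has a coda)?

Nuclei (vowels): u, a → 2 syllables.
/u…a/ gap (V1→V2): just /l/ — single C goes to the following onset.
Putting it together: su.la.
Syllable 2 is /la/; it ends in its nucleus with no coda, so it is open.

open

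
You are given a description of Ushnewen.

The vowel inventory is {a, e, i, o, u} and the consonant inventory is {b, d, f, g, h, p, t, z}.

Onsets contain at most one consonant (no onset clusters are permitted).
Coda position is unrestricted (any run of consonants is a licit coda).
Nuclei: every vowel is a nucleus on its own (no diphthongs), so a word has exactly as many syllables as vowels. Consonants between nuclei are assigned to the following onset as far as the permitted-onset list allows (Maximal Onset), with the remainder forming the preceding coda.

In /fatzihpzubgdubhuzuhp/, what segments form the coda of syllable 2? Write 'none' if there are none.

hp

Nuclei (vowels): a, i, u, u, u, u → 6 syllables.
/a…i/ gap (V1→V2): /tz/; trying suffixes from longest down, /z/ is the first permitted one, so coda /t/ | onset /z/.
/i…u/ gap (V2→V3): cluster /hpz/ — the longest permitted-onset suffix is /z/; onset = /z/, preceding coda = /hp/.
/u…u/ gap (V3→V4): cluster /bgd/ — the longest permitted-onset suffix is /d/; onset = /d/, preceding coda = /bg/.
/u…u/ gap (V4→V5): /bh/ — longest licit onset from the right is /h/, leaving /b/ as coda.
/u…u/ gap (V5→V6): just /z/ — single C goes to the following onset.
Result: fat.zihp.zubg.dub.hu.zuhp.
Syllable 2 is /zihp/: onset /z/, nucleus /i/, coda /hp/.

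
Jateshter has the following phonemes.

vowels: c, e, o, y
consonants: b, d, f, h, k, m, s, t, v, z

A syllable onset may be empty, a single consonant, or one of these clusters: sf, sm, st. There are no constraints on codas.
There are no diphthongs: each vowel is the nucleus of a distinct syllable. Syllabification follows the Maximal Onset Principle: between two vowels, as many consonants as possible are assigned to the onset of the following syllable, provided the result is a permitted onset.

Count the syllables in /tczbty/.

Nuclei (vowels): c, y → 2 syllables.

2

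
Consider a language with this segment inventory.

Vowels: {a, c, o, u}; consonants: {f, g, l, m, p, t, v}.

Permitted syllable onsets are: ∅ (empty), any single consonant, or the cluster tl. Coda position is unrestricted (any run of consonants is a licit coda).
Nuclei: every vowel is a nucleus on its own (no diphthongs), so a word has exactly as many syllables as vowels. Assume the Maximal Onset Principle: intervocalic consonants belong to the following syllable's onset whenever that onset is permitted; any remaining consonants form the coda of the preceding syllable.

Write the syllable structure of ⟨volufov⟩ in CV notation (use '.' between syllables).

CV.CV.CVC

The vowels are o, u, o — 3 nuclei, so 3 syllables.
V1 /o/ – V2 /u/: /l/ → onset of the next syllable (single consonants are always licit onsets).
V2 /u/ – V3 /o/: /f/ is a single consonant, so it becomes the next onset.
Result: vo.lu.fov.
Mapping each syllable to C/V: /vo/ → CV, /lu/ → CV, /fov/ → CVC.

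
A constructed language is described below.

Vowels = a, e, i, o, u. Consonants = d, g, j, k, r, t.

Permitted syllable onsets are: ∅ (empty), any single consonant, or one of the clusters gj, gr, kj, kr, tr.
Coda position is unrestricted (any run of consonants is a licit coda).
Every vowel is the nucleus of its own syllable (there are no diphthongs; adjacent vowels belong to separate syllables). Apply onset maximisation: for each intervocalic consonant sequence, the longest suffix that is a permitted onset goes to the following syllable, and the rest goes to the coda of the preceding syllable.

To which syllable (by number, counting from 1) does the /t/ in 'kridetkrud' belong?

2

Nuclei (vowels): i, e, u → 3 syllables.
V1 /i/ – V2 /e/: /d/ is a single consonant, so it becomes the next onset.
V2 /e/ – V3 /u/: cluster /tkr/ — the longest permitted-onset suffix is /kr/; onset = /kr/, preceding coda = /t/.
Result: kri.det.krud.
The /t/ is in the coda of syllable 2 (/det/).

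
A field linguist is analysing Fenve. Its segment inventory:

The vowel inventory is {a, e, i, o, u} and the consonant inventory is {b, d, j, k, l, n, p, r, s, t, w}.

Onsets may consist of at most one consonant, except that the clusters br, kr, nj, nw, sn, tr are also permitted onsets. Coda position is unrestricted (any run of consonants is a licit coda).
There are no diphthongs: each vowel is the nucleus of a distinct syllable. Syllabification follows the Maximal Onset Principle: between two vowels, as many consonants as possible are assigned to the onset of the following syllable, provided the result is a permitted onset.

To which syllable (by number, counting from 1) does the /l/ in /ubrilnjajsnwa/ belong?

2

The vowels are u, i, a, a — 4 nuclei, so 4 syllables.
V1 /u/ – V2 /i/: /br/ is a licit onset in full, so it all attaches to the next syllable.
V2 /i/ – V3 /a/: /lnj/ splits as /l/ + /nj/ (/nj/ is the longest suffix that is a licit onset).
V3 /a/ – V4 /a/: /jsnw/; trying suffixes from longest down, /nw/ is the first permitted one, so coda /js/ | onset /nw/.
So the parse is u.bril.njajs.nwa.
The /l/ is in the coda of syllable 2 (/bril/).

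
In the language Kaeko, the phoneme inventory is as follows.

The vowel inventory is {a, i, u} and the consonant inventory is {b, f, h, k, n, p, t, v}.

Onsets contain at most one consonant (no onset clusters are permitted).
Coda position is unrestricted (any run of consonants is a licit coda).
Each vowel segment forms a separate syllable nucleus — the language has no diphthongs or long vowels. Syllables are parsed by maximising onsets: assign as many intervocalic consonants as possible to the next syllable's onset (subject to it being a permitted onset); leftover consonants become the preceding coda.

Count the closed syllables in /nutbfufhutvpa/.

Vowels present: u, u, u, a; each is a nucleus, giving 4 syllables.
σ1/σ2 boundary: /tbf/ — longest licit onset from the right is /f/, leaving /tb/ as coda.
σ2/σ3 boundary: /fh/ splits as /f/ + /h/ (/h/ is the longest suffix that is a licit onset).
σ3/σ4 boundary: /tvp/; trying suffixes from longest down, /p/ is the first permitted one, so coda /tv/ | onset /p/.
Syllabification: nutb.fuf.hutv.pa.
Classifying each syllable: /nutb/ (closed), /fuf/ (closed), /hutv/ (closed), /pa/ (open).
Closed syllables: 3.

3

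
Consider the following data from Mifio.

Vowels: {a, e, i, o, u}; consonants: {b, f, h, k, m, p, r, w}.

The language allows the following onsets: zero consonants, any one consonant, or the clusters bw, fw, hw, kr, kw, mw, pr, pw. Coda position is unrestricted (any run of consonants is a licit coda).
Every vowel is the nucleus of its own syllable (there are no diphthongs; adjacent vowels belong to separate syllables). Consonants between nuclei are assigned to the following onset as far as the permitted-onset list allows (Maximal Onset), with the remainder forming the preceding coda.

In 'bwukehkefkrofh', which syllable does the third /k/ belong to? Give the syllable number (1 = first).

The vowels are u, e, e, o — 4 nuclei, so 4 syllables.
σ1/σ2 boundary: just /k/ — single C goes to the following onset.
σ2/σ3 boundary: cluster /hk/ — the longest permitted-onset suffix is /k/; onset = /k/, preceding coda = /h/.
σ3/σ4 boundary: /fkr/ splits as /f/ + /kr/ (/kr/ is the longest suffix that is a licit onset).
Putting it together: bwu.keh.kef.krofh.
The third /k/ is in the onset of syllable 4 (/krofh/).

4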